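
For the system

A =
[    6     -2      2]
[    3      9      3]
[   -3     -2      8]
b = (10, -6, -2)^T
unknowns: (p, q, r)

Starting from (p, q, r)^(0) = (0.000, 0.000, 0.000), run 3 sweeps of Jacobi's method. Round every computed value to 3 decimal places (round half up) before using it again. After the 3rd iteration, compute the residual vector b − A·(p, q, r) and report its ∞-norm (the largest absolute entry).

1.437

Iteration 1:
  p = (10 - (-2)·0.000 - (2)·0.000) / (6) = 1.667
  q = (-6 - (3)·0.000 - (3)·0.000) / (9) = -0.667
  r = (-2 - (-3)·0.000 - (-2)·0.000) / (8) = -0.250
Iteration 2:
  p = (10 - (-2)·-0.667 - (2)·-0.250) / (6) = 1.528
  q = (-6 - (3)·1.667 - (3)·-0.250) / (9) = -1.139
  r = (-2 - (-3)·1.667 - (-2)·-0.667) / (8) = 0.208
Iteration 3:
  p = (10 - (-2)·-1.139 - (2)·0.208) / (6) = 1.218
  q = (-6 - (3)·1.528 - (3)·0.208) / (9) = -1.245
  r = (-2 - (-3)·1.528 - (-2)·-1.139) / (8) = 0.038
Residual b − A·x = (0.126, 1.437, -1.140); ∞-norm = 1.437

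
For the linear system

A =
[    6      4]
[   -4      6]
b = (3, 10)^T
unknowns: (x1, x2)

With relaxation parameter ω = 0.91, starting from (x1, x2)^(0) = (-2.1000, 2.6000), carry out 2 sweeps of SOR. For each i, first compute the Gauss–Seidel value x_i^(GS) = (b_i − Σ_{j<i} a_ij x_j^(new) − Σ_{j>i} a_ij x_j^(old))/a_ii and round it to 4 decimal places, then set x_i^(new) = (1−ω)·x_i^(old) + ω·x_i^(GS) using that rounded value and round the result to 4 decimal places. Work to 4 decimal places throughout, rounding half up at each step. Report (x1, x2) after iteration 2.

Iteration 1:
  x1: GS value = (3 - (4)·2.6000) / (6) = -1.2333;  x1 ← (1−ω)·-2.1000 + ω·-1.2333 = -1.3113
  x2: GS value = (10 - (-4)·-1.3113) / (6) = 0.7925;  x2 ← (1−ω)·2.6000 + ω·0.7925 = 0.9552
Iteration 2:
  x1: GS value = (3 - (4)·0.9552) / (6) = -0.1368;  x1 ← (1−ω)·-1.3113 + ω·-0.1368 = -0.2425
  x2: GS value = (10 - (-4)·-0.2425) / (6) = 1.5050;  x2 ← (1−ω)·0.9552 + ω·1.5050 = 1.4555

(-0.2425, 1.4555)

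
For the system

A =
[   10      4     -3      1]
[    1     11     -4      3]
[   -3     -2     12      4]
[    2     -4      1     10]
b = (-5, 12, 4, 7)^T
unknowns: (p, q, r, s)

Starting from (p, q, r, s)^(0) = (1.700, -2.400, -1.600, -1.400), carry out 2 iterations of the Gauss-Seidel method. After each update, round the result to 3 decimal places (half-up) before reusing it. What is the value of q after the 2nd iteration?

Iteration 1:
  p = (-5 - (4)·-2.400 - (-3)·-1.600 - (1)·-1.400) / (10) = 0.120
  q = (12 - (1)·0.120 - (-4)·-1.600 - (3)·-1.400) / (11) = 0.880
  r = (4 - (-3)·0.120 - (-2)·0.880 - (4)·-1.400) / (12) = 0.977
  s = (7 - (2)·0.120 - (-4)·0.880 - (1)·0.977) / (10) = 0.930
Iteration 2:
  p = (-5 - (4)·0.880 - (-3)·0.977 - (1)·0.930) / (10) = -0.652
  q = (12 - (1)·-0.652 - (-4)·0.977 - (3)·0.930) / (11) = 1.252
  r = (4 - (-3)·-0.652 - (-2)·1.252 - (4)·0.930) / (12) = 0.069
  s = (7 - (2)·-0.652 - (-4)·1.252 - (1)·0.069) / (10) = 1.324

1.252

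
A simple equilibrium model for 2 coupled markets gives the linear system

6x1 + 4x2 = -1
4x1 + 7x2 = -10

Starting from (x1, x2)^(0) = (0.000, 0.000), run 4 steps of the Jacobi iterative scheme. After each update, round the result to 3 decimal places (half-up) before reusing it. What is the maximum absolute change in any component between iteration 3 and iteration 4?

0.363

Iteration 1:
  x1 = (-1 - (4)·0.000) / (6) = -0.167
  x2 = (-10 - (4)·0.000) / (7) = -1.429
Iteration 2:
  x1 = (-1 - (4)·-1.429) / (6) = 0.786
  x2 = (-10 - (4)·-0.167) / (7) = -1.333
Iteration 3:
  x1 = (-1 - (4)·-1.333) / (6) = 0.722
  x2 = (-10 - (4)·0.786) / (7) = -1.878
Iteration 4:
  x1 = (-1 - (4)·-1.878) / (6) = 1.085
  x2 = (-10 - (4)·0.722) / (7) = -1.841
Change: (0.363, 0.037) → max |·| = 0.363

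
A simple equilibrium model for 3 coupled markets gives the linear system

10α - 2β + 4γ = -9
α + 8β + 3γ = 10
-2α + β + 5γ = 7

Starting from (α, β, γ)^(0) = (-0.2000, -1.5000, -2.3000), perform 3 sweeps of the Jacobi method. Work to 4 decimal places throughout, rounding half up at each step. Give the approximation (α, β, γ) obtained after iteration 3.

(-1.1087, 1.0674, 0.8163)

Iteration 1:
  α = (-9 - (-2)·-1.5000 - (4)·-2.3000) / (10) = -0.2800
  β = (10 - (1)·-0.2000 - (3)·-2.3000) / (8) = 2.1375
  γ = (7 - (-2)·-0.2000 - (1)·-1.5000) / (5) = 1.6200
Iteration 2:
  α = (-9 - (-2)·2.1375 - (4)·1.6200) / (10) = -1.1205
  β = (10 - (1)·-0.2800 - (3)·1.6200) / (8) = 0.6775
  γ = (7 - (-2)·-0.2800 - (1)·2.1375) / (5) = 0.8605
Iteration 3:
  α = (-9 - (-2)·0.6775 - (4)·0.8605) / (10) = -1.1087
  β = (10 - (1)·-1.1205 - (3)·0.8605) / (8) = 1.0674
  γ = (7 - (-2)·-1.1205 - (1)·0.6775) / (5) = 0.8163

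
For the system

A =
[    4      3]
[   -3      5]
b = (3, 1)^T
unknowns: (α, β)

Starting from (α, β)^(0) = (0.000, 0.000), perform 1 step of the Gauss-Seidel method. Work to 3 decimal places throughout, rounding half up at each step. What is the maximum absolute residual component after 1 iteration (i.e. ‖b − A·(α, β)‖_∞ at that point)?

1.950

Iteration 1:
  α = (3 - (3)·0.000) / (4) = 0.750
  β = (1 - (-3)·0.750) / (5) = 0.650
Residual b − A·x = (-1.950, 0.000); ∞-norm = 1.950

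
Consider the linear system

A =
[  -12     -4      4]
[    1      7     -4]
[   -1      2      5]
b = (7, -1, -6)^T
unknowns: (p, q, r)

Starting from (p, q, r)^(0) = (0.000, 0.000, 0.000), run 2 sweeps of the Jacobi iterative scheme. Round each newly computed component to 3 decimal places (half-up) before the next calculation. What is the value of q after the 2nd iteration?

-0.745

Iteration 1:
  p = (7 - (-4)·0.000 - (4)·0.000) / (-12) = -0.583
  q = (-1 - (1)·0.000 - (-4)·0.000) / (7) = -0.143
  r = (-6 - (-1)·0.000 - (2)·0.000) / (5) = -1.200
Iteration 2:
  p = (7 - (-4)·-0.143 - (4)·-1.200) / (-12) = -0.936
  q = (-1 - (1)·-0.583 - (-4)·-1.200) / (7) = -0.745
  r = (-6 - (-1)·-0.583 - (2)·-0.143) / (5) = -1.259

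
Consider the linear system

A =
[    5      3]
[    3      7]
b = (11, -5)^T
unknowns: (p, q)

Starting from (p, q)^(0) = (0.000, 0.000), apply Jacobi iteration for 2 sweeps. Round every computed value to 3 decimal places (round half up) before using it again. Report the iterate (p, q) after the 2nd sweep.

(2.628, -1.657)

Iteration 1:
  p = (11 - (3)·0.000) / (5) = 2.200
  q = (-5 - (3)·0.000) / (7) = -0.714
Iteration 2:
  p = (11 - (3)·-0.714) / (5) = 2.628
  q = (-5 - (3)·2.200) / (7) = -1.657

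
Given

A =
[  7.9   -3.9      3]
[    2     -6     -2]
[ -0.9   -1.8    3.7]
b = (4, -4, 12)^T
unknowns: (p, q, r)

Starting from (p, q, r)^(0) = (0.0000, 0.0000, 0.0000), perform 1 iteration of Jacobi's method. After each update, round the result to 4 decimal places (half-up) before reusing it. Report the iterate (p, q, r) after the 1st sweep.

(0.5063, 0.6667, 3.2432)

Iteration 1:
  p = (4 - (-3.9)·0.0000 - (3)·0.0000) / (7.9) = 0.5063
  q = (-4 - (2)·0.0000 - (-2)·0.0000) / (-6) = 0.6667
  r = (12 - (-0.9)·0.0000 - (-1.8)·0.0000) / (3.7) = 3.2432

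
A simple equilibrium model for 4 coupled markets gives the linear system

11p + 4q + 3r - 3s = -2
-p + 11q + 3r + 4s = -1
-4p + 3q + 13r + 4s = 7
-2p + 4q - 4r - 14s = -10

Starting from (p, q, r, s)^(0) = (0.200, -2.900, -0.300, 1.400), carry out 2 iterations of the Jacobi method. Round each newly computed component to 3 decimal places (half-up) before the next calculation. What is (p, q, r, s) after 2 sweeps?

Iteration 1:
  p = (-2 - (4)·-2.900 - (3)·-0.300 - (-3)·1.400) / (11) = 1.336
  q = (-1 - (-1)·0.200 - (3)·-0.300 - (4)·1.400) / (11) = -0.500
  r = (7 - (-4)·0.200 - (3)·-2.900 - (4)·1.400) / (13) = 0.838
  s = (-10 - (-2)·0.200 - (4)·-2.900 - (-4)·-0.300) / (-14) = -0.057
Iteration 2:
  p = (-2 - (4)·-0.500 - (3)·0.838 - (-3)·-0.057) / (11) = -0.244
  q = (-1 - (-1)·1.336 - (3)·0.838 - (4)·-0.057) / (11) = -0.177
  r = (7 - (-4)·1.336 - (3)·-0.500 - (4)·-0.057) / (13) = 1.082
  s = (-10 - (-2)·1.336 - (4)·-0.500 - (-4)·0.838) / (-14) = 0.141

(-0.244, -0.177, 1.082, 0.141)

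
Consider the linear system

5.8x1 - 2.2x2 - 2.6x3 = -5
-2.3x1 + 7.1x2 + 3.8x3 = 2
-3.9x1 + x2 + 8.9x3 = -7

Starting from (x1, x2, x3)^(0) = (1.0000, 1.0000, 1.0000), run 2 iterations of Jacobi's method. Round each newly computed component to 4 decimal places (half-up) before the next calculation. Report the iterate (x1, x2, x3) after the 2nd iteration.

Iteration 1:
  x1 = (-5 - (-2.2)·1.0000 - (-2.6)·1.0000) / (5.8) = -0.0345
  x2 = (2 - (-2.3)·1.0000 - (3.8)·1.0000) / (7.1) = 0.0704
  x3 = (-7 - (-3.9)·1.0000 - (1)·1.0000) / (8.9) = -0.4607
Iteration 2:
  x1 = (-5 - (-2.2)·0.0704 - (-2.6)·-0.4607) / (5.8) = -1.0419
  x2 = (2 - (-2.3)·-0.0345 - (3.8)·-0.4607) / (7.1) = 0.5171
  x3 = (-7 - (-3.9)·-0.0345 - (1)·0.0704) / (8.9) = -0.8095

(-1.0419, 0.5171, -0.8095)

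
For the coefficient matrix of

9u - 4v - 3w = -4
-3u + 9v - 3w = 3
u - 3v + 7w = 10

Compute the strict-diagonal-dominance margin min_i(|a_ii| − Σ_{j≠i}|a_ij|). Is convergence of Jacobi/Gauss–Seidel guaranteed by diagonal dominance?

2

row 1: |9| − (4+3) = 2
row 2: |9| − (3+3) = 3
row 3: |7| − (1+3) = 3
minimum over rows = 2 → strictly diagonally dominant (convergence guaranteed)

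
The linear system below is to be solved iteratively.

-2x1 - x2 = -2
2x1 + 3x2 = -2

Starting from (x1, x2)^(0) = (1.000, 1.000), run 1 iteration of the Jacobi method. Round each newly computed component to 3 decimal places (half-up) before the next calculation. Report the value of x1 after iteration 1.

Iteration 1:
  x1 = (-2 - (-1)·1.000) / (-2) = 0.500
  x2 = (-2 - (2)·1.000) / (3) = -1.333

0.500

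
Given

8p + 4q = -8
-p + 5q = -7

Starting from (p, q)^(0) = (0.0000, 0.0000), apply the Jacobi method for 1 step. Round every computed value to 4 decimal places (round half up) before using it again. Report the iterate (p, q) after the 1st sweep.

(-1.0000, -1.4000)

Iteration 1:
  p = (-8 - (4)·0.0000) / (8) = -1.0000
  q = (-7 - (-1)·0.0000) / (5) = -1.4000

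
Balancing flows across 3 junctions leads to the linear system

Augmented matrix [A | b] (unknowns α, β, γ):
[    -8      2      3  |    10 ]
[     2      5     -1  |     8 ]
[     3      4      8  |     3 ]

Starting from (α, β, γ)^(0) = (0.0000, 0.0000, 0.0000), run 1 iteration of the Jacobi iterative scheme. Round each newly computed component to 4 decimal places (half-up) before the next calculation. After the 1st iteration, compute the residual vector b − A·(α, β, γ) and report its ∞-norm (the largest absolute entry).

Iteration 1:
  α = (10 - (2)·0.0000 - (3)·0.0000) / (-8) = -1.2500
  β = (8 - (2)·0.0000 - (-1)·0.0000) / (5) = 1.6000
  γ = (3 - (3)·0.0000 - (4)·0.0000) / (8) = 0.3750
Residual b − A·x = (-4.3250, 2.8750, -2.6500); ∞-norm = 4.3250

4.3250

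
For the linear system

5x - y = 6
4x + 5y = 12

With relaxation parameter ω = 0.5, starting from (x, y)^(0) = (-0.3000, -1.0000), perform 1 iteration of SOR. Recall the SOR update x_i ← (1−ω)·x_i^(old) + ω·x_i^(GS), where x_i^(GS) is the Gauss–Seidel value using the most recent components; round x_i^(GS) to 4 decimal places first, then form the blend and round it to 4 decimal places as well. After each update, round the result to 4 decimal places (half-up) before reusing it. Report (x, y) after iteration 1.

(0.3500, 0.5600)

Iteration 1:
  x: GS value = (6 - (-1)·-1.0000) / (5) = 1.0000;  x ← (1−ω)·-0.3000 + ω·1.0000 = 0.3500
  y: GS value = (12 - (4)·0.3500) / (5) = 2.1200;  y ← (1−ω)·-1.0000 + ω·2.1200 = 0.5600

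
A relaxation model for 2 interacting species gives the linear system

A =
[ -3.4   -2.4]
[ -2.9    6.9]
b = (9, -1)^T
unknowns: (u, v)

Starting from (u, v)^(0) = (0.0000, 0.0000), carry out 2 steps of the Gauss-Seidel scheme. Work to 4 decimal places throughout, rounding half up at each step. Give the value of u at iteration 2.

-1.7594

Iteration 1:
  u = (9 - (-2.4)·0.0000) / (-3.4) = -2.6471
  v = (-1 - (-2.9)·-2.6471) / (6.9) = -1.2575
Iteration 2:
  u = (9 - (-2.4)·-1.2575) / (-3.4) = -1.7594
  v = (-1 - (-2.9)·-1.7594) / (6.9) = -0.8844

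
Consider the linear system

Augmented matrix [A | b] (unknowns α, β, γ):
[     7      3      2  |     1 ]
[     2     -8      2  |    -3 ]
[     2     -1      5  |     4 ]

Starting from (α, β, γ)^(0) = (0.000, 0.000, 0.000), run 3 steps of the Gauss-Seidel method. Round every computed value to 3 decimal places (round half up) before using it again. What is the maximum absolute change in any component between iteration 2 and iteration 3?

Iteration 1:
  α = (1 - (3)·0.000 - (2)·0.000) / (7) = 0.143
  β = (-3 - (2)·0.143 - (2)·0.000) / (-8) = 0.411
  γ = (4 - (2)·0.143 - (-1)·0.411) / (5) = 0.825
Iteration 2:
  α = (1 - (3)·0.411 - (2)·0.825) / (7) = -0.269
  β = (-3 - (2)·-0.269 - (2)·0.825) / (-8) = 0.514
  γ = (4 - (2)·-0.269 - (-1)·0.514) / (5) = 1.010
Iteration 3:
  α = (1 - (3)·0.514 - (2)·1.010) / (7) = -0.366
  β = (-3 - (2)·-0.366 - (2)·1.010) / (-8) = 0.536
  γ = (4 - (2)·-0.366 - (-1)·0.536) / (5) = 1.054
Change: (-0.097, 0.022, 0.044) → max |·| = 0.097

0.097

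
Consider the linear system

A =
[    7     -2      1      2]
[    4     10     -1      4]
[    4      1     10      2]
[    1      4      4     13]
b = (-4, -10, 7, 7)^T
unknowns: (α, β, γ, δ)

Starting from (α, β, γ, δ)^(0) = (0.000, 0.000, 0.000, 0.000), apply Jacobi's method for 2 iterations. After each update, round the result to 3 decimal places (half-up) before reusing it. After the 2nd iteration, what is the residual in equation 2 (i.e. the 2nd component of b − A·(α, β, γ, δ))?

Iteration 1:
  α = (-4 - (-2)·0.000 - (1)·0.000 - (2)·0.000) / (7) = -0.571
  β = (-10 - (4)·0.000 - (-1)·0.000 - (4)·0.000) / (10) = -1.000
  γ = (7 - (4)·0.000 - (1)·0.000 - (2)·0.000) / (10) = 0.700
  δ = (7 - (1)·0.000 - (4)·0.000 - (4)·0.000) / (13) = 0.538
Iteration 2:
  α = (-4 - (-2)·-1.000 - (1)·0.700 - (2)·0.538) / (7) = -1.111
  β = (-10 - (4)·-0.571 - (-1)·0.700 - (4)·0.538) / (10) = -0.917
  γ = (7 - (4)·-0.571 - (1)·-1.000 - (2)·0.538) / (10) = 0.921
  δ = (7 - (1)·-0.571 - (4)·-1.000 - (4)·0.700) / (13) = 0.675
Residual b − A·x = (-0.328, 1.835, 1.801, -0.680)

1.835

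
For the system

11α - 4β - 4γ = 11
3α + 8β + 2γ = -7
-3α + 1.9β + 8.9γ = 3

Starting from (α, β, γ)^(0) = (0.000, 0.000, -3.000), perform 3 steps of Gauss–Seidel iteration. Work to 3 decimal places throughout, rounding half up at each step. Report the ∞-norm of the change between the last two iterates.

Iteration 1:
  α = (11 - (-4)·0.000 - (-4)·-3.000) / (11) = -0.091
  β = (-7 - (3)·-0.091 - (2)·-3.000) / (8) = -0.091
  γ = (3 - (-3)·-0.091 - (1.9)·-0.091) / (8.9) = 0.326
Iteration 2:
  α = (11 - (-4)·-0.091 - (-4)·0.326) / (11) = 1.085
  β = (-7 - (3)·1.085 - (2)·0.326) / (8) = -1.363
  γ = (3 - (-3)·1.085 - (1.9)·-1.363) / (8.9) = 0.994
Iteration 3:
  α = (11 - (-4)·-1.363 - (-4)·0.994) / (11) = 0.866
  β = (-7 - (3)·0.866 - (2)·0.994) / (8) = -1.448
  γ = (3 - (-3)·0.866 - (1.9)·-1.448) / (8.9) = 0.938
Change: (-0.219, -0.085, -0.056) → max |·| = 0.219

0.219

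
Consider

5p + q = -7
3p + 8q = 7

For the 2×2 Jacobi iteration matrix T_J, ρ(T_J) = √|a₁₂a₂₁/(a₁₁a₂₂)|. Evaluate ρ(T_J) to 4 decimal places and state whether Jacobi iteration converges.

0.2739

a₁₂a₂₁/(a₁₁a₂₂) = (1)·(3) / ((5)·(8)) = 0.075000
ρ = √|0.075000| = √0.075000 = 0.2739
ρ < 1, so Jacobi converges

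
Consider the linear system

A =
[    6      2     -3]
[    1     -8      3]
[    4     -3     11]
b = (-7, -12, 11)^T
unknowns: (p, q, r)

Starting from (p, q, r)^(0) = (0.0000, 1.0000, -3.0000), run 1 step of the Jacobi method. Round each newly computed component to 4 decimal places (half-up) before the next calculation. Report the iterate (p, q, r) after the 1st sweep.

(-3.0000, 0.3750, 1.2727)

Iteration 1:
  p = (-7 - (2)·1.0000 - (-3)·-3.0000) / (6) = -3.0000
  q = (-12 - (1)·0.0000 - (3)·-3.0000) / (-8) = 0.3750
  r = (11 - (4)·0.0000 - (-3)·1.0000) / (11) = 1.2727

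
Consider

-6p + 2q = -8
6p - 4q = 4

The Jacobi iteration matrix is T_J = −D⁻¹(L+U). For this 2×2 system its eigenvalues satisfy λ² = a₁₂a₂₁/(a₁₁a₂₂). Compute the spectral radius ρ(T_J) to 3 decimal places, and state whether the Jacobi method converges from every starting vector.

0.707

a₁₂a₂₁/(a₁₁a₂₂) = (2)·(6) / ((-6)·(-4)) = 0.500000
ρ = √|0.500000| = √0.500000 = 0.707
ρ < 1, so Jacobi converges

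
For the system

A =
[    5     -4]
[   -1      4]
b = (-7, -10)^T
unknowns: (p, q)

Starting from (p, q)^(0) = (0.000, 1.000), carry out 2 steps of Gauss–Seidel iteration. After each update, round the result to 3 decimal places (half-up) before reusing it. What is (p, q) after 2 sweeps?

Iteration 1:
  p = (-7 - (-4)·1.000) / (5) = -0.600
  q = (-10 - (-1)·-0.600) / (4) = -2.650
Iteration 2:
  p = (-7 - (-4)·-2.650) / (5) = -3.520
  q = (-10 - (-1)·-3.520) / (4) = -3.380

(-3.520, -3.380)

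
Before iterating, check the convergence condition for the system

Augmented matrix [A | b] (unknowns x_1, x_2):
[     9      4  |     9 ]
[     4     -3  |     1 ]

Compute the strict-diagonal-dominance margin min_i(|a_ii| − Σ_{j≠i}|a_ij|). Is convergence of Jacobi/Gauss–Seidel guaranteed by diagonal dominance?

-1

row 1: |9| − (4) = 5
row 2: |-3| − (4) = -1
minimum over rows = -1 → not strictly diagonally dominant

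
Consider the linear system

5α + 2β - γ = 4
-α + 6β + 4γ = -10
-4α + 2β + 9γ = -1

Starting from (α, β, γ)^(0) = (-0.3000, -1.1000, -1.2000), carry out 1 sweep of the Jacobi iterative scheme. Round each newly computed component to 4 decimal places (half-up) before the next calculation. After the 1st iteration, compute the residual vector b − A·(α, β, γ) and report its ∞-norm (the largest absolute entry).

Iteration 1:
  α = (4 - (2)·-1.1000 - (-1)·-1.2000) / (5) = 1.0000
  β = (-10 - (-1)·-0.3000 - (4)·-1.2000) / (6) = -0.9167
  γ = (-1 - (-4)·-0.3000 - (2)·-1.1000) / (9) = 0.0000
Residual b − A·x = (0.8334, -3.4998, 4.8334); ∞-norm = 4.8334

4.8334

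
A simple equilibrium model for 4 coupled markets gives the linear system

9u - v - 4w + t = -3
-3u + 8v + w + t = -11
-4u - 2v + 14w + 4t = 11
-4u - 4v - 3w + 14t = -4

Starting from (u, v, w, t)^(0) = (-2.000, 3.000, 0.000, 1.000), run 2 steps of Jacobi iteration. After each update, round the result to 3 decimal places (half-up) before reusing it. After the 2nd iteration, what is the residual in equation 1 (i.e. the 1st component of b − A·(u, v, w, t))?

Iteration 1:
  u = (-3 - (-1)·3.000 - (-4)·0.000 - (1)·1.000) / (9) = -0.111
  v = (-11 - (-3)·-2.000 - (1)·0.000 - (1)·1.000) / (8) = -2.250
  w = (11 - (-4)·-2.000 - (-2)·3.000 - (4)·1.000) / (14) = 0.357
  t = (-4 - (-4)·-2.000 - (-4)·3.000 - (-3)·0.000) / (14) = 0.000
Iteration 2:
  u = (-3 - (-1)·-2.250 - (-4)·0.357 - (1)·0.000) / (9) = -0.425
  v = (-11 - (-3)·-0.111 - (1)·0.357 - (1)·0.000) / (8) = -1.461
  w = (11 - (-4)·-0.111 - (-2)·-2.250 - (4)·0.000) / (14) = 0.433
  t = (-4 - (-4)·-0.111 - (-4)·-2.250 - (-3)·0.357) / (14) = -0.884
Residual b − A·x = (1.980, -0.136, 3.852, 2.131)

1.980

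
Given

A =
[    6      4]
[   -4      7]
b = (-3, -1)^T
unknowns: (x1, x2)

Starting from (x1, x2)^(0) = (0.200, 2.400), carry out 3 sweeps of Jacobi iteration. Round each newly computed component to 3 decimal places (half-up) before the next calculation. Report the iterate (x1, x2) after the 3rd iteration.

Iteration 1:
  x1 = (-3 - (4)·2.400) / (6) = -2.100
  x2 = (-1 - (-4)·0.200) / (7) = -0.029
Iteration 2:
  x1 = (-3 - (4)·-0.029) / (6) = -0.481
  x2 = (-1 - (-4)·-2.100) / (7) = -1.343
Iteration 3:
  x1 = (-3 - (4)·-1.343) / (6) = 0.395
  x2 = (-1 - (-4)·-0.481) / (7) = -0.418

(0.395, -0.418)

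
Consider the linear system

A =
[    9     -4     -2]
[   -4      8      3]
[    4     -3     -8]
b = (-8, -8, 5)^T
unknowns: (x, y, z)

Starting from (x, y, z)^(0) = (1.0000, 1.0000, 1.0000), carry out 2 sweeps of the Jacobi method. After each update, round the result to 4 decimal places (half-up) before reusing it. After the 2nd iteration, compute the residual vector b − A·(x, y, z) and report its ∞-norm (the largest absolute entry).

4.9428

Iteration 1:
  x = (-8 - (-4)·1.0000 - (-2)·1.0000) / (9) = -0.2222
  y = (-8 - (-4)·1.0000 - (3)·1.0000) / (8) = -0.8750
  z = (5 - (4)·1.0000 - (-3)·1.0000) / (-8) = -0.5000
Iteration 2:
  x = (-8 - (-4)·-0.8750 - (-2)·-0.5000) / (9) = -1.3889
  y = (-8 - (-4)·-0.2222 - (3)·-0.5000) / (8) = -0.9236
  z = (5 - (4)·-0.2222 - (-3)·-0.8750) / (-8) = -0.4080
Residual b − A·x = (-0.0103, -4.9428, 4.5208); ∞-norm = 4.9428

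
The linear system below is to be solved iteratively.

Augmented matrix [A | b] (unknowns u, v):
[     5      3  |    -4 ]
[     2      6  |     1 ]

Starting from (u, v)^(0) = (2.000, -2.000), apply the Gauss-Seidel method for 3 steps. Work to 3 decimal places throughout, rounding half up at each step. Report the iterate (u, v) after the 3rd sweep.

Iteration 1:
  u = (-4 - (3)·-2.000) / (5) = 0.400
  v = (1 - (2)·0.400) / (6) = 0.033
Iteration 2:
  u = (-4 - (3)·0.033) / (5) = -0.820
  v = (1 - (2)·-0.820) / (6) = 0.440
Iteration 3:
  u = (-4 - (3)·0.440) / (5) = -1.064
  v = (1 - (2)·-1.064) / (6) = 0.521

(-1.064, 0.521)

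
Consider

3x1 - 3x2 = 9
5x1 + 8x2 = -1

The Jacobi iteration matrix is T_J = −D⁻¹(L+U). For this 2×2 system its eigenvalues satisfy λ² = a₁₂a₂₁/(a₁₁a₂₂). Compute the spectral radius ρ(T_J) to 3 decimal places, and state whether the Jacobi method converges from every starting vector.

0.791

a₁₂a₂₁/(a₁₁a₂₂) = (-3)·(5) / ((3)·(8)) = -0.625000
ρ = √|-0.625000| = √0.625000 = 0.791
ρ < 1, so Jacobi converges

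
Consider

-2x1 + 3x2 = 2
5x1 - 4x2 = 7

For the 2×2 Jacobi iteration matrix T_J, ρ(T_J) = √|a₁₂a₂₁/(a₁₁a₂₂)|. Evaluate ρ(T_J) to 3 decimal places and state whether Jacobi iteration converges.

1.369

a₁₂a₂₁/(a₁₁a₂₂) = (3)·(5) / ((-2)·(-4)) = 1.875000
ρ = √|1.875000| = √1.875000 = 1.369
ρ > 1, so Jacobi diverges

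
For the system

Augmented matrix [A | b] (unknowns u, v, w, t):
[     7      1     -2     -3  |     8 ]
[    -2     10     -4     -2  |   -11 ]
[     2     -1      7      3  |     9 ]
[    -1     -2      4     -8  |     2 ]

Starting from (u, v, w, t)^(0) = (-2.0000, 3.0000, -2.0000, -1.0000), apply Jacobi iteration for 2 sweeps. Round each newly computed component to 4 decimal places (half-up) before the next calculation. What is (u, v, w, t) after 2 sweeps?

Iteration 1:
  u = (8 - (1)·3.0000 - (-2)·-2.0000 - (-3)·-1.0000) / (7) = -0.2857
  v = (-11 - (-2)·-2.0000 - (-4)·-2.0000 - (-2)·-1.0000) / (10) = -2.5000
  w = (9 - (2)·-2.0000 - (-1)·3.0000 - (3)·-1.0000) / (7) = 2.7143
  t = (2 - (-1)·-2.0000 - (-2)·3.0000 - (4)·-2.0000) / (-8) = -1.7500
Iteration 2:
  u = (8 - (1)·-2.5000 - (-2)·2.7143 - (-3)·-1.7500) / (7) = 1.5255
  v = (-11 - (-2)·-0.2857 - (-4)·2.7143 - (-2)·-1.7500) / (10) = -0.4214
  w = (9 - (2)·-0.2857 - (-1)·-2.5000 - (3)·-1.7500) / (7) = 1.7602
  t = (2 - (-1)·-0.2857 - (-2)·-2.5000 - (4)·2.7143) / (-8) = 1.7679

(1.5255, -0.4214, 1.7602, 1.7679)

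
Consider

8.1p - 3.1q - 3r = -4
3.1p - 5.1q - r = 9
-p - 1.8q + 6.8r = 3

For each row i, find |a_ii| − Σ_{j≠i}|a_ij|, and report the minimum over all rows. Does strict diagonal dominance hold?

1

row 1: |8.1| − (3.1+3) = 2
row 2: |-5.1| − (3.1+1) = 1
row 3: |6.8| − (1+1.8) = 4
minimum over rows = 1 → strictly diagonally dominant (convergence guaranteed)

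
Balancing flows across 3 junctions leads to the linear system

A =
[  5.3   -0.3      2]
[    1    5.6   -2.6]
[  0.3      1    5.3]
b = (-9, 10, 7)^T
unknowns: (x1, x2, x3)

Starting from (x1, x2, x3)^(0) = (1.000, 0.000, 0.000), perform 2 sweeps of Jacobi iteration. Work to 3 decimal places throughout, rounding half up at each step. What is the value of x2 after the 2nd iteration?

2.676

Iteration 1:
  x1 = (-9 - (-0.3)·0.000 - (2)·0.000) / (5.3) = -1.698
  x2 = (10 - (1)·1.000 - (-2.6)·0.000) / (5.6) = 1.607
  x3 = (7 - (0.3)·1.000 - (1)·0.000) / (5.3) = 1.264
Iteration 2:
  x1 = (-9 - (-0.3)·1.607 - (2)·1.264) / (5.3) = -2.084
  x2 = (10 - (1)·-1.698 - (-2.6)·1.264) / (5.6) = 2.676
  x3 = (7 - (0.3)·-1.698 - (1)·1.607) / (5.3) = 1.114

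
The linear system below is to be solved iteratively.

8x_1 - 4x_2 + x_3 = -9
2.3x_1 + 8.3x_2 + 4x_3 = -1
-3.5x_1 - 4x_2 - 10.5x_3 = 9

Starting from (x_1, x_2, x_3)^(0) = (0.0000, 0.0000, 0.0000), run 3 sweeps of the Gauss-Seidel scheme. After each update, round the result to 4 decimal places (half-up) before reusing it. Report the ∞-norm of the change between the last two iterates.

0.1283

Iteration 1:
  x_1 = (-9 - (-4)·0.0000 - (1)·0.0000) / (8) = -1.1250
  x_2 = (-1 - (2.3)·-1.1250 - (4)·0.0000) / (8.3) = 0.1913
  x_3 = (9 - (-3.5)·-1.1250 - (-4)·0.1913) / (-10.5) = -0.5550
Iteration 2:
  x_1 = (-9 - (-4)·0.1913 - (1)·-0.5550) / (8) = -0.9600
  x_2 = (-1 - (2.3)·-0.9600 - (4)·-0.5550) / (8.3) = 0.4130
  x_3 = (9 - (-3.5)·-0.9600 - (-4)·0.4130) / (-10.5) = -0.6945
Iteration 3:
  x_1 = (-9 - (-4)·0.4130 - (1)·-0.6945) / (8) = -0.8317
  x_2 = (-1 - (2.3)·-0.8317 - (4)·-0.6945) / (8.3) = 0.4447
  x_3 = (9 - (-3.5)·-0.8317 - (-4)·0.4447) / (-10.5) = -0.7493
Change: (0.1283, 0.0317, -0.0548) → max |·| = 0.1283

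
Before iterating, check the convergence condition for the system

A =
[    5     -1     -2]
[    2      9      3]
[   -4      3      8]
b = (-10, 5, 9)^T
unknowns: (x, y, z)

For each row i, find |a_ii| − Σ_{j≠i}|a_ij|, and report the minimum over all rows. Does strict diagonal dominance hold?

row 1: |5| − (1+2) = 2
row 2: |9| − (2+3) = 4
row 3: |8| − (4+3) = 1
minimum over rows = 1 → strictly diagonally dominant (convergence guaranteed)

1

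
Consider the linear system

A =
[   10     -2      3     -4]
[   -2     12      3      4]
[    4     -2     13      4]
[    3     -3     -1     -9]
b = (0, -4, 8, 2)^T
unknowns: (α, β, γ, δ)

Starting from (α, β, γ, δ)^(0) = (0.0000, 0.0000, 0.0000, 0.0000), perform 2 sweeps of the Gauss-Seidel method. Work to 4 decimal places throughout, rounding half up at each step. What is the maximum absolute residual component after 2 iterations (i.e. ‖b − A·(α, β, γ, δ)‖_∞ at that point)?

Iteration 1:
  α = (0 - (-2)·0.0000 - (3)·0.0000 - (-4)·0.0000) / (10) = 0.0000
  β = (-4 - (-2)·0.0000 - (3)·0.0000 - (4)·0.0000) / (12) = -0.3333
  γ = (8 - (4)·0.0000 - (-2)·-0.3333 - (4)·0.0000) / (13) = 0.5641
  δ = (2 - (3)·0.0000 - (-3)·-0.3333 - (-1)·0.5641) / (-9) = -0.1738
Iteration 2:
  α = (0 - (-2)·-0.3333 - (3)·0.5641 - (-4)·-0.1738) / (10) = -0.3054
  β = (-4 - (-2)·-0.3054 - (3)·0.5641 - (4)·-0.1738) / (12) = -0.4673
  γ = (8 - (4)·-0.3054 - (-2)·-0.4673 - (4)·-0.1738) / (13) = 0.6909
  δ = (2 - (3)·-0.3054 - (-3)·-0.4673 - (-1)·0.6909) / (-9) = -0.2450
Residual b − A·x = (-0.9333, -0.0959, 0.2853, 0.0002); ∞-norm = 0.9333

0.9333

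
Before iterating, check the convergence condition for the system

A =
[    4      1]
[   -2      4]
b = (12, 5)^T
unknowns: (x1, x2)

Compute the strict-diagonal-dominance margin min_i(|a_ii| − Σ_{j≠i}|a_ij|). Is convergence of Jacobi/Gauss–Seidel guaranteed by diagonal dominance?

row 1: |4| − (1) = 3
row 2: |4| − (2) = 2
minimum over rows = 2 → strictly diagonally dominant (convergence guaranteed)

2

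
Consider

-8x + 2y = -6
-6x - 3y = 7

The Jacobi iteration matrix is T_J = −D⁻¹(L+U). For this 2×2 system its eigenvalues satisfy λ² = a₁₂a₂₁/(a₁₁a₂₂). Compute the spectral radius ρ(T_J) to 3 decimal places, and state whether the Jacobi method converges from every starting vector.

a₁₂a₂₁/(a₁₁a₂₂) = (2)·(-6) / ((-8)·(-3)) = -0.500000
ρ = √|-0.500000| = √0.500000 = 0.707
ρ < 1, so Jacobi converges

0.707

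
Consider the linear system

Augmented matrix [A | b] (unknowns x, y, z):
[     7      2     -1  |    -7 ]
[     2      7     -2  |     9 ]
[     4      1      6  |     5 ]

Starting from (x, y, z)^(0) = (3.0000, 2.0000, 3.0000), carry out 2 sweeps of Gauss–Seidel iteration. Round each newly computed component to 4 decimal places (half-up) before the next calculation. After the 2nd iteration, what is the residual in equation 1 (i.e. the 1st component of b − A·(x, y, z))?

Iteration 1:
  x = (-7 - (2)·2.0000 - (-1)·3.0000) / (7) = -1.1429
  y = (9 - (2)·-1.1429 - (-2)·3.0000) / (7) = 2.4694
  z = (5 - (4)·-1.1429 - (1)·2.4694) / (6) = 1.1837
Iteration 2:
  x = (-7 - (2)·2.4694 - (-1)·1.1837) / (7) = -1.5364
  y = (9 - (2)·-1.5364 - (-2)·1.1837) / (7) = 2.0629
  z = (5 - (4)·-1.5364 - (1)·2.0629) / (6) = 1.5138
Residual b − A·x = (1.1428, 0.6601, -0.0001)

1.1428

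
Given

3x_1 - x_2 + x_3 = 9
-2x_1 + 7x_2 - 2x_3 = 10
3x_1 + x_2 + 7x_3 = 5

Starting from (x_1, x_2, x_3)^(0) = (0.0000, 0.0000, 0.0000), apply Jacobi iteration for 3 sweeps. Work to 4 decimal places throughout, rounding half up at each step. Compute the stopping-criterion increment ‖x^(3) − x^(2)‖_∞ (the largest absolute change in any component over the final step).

Iteration 1:
  x_1 = (9 - (-1)·0.0000 - (1)·0.0000) / (3) = 3.0000
  x_2 = (10 - (-2)·0.0000 - (-2)·0.0000) / (7) = 1.4286
  x_3 = (5 - (3)·0.0000 - (1)·0.0000) / (7) = 0.7143
Iteration 2:
  x_1 = (9 - (-1)·1.4286 - (1)·0.7143) / (3) = 3.2381
  x_2 = (10 - (-2)·3.0000 - (-2)·0.7143) / (7) = 2.4898
  x_3 = (5 - (3)·3.0000 - (1)·1.4286) / (7) = -0.7755
Iteration 3:
  x_1 = (9 - (-1)·2.4898 - (1)·-0.7755) / (3) = 4.0884
  x_2 = (10 - (-2)·3.2381 - (-2)·-0.7755) / (7) = 2.1322
  x_3 = (5 - (3)·3.2381 - (1)·2.4898) / (7) = -1.0292
Change: (0.8503, -0.3576, -0.2537) → max |·| = 0.8503

0.8503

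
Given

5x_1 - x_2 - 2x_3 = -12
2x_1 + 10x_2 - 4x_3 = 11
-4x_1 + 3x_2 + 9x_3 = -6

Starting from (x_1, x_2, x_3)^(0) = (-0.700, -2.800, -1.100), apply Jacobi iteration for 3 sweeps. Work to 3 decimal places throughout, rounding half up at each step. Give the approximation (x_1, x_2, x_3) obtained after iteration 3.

Iteration 1:
  x_1 = (-12 - (-1)·-2.800 - (-2)·-1.100) / (5) = -3.400
  x_2 = (11 - (2)·-0.700 - (-4)·-1.100) / (10) = 0.800
  x_3 = (-6 - (-4)·-0.700 - (3)·-2.800) / (9) = -0.044
Iteration 2:
  x_1 = (-12 - (-1)·0.800 - (-2)·-0.044) / (5) = -2.258
  x_2 = (11 - (2)·-3.400 - (-4)·-0.044) / (10) = 1.762
  x_3 = (-6 - (-4)·-3.400 - (3)·0.800) / (9) = -2.444
Iteration 3:
  x_1 = (-12 - (-1)·1.762 - (-2)·-2.444) / (5) = -3.025
  x_2 = (11 - (2)·-2.258 - (-4)·-2.444) / (10) = 0.574
  x_3 = (-6 - (-4)·-2.258 - (3)·1.762) / (9) = -2.258

(-3.025, 0.574, -2.258)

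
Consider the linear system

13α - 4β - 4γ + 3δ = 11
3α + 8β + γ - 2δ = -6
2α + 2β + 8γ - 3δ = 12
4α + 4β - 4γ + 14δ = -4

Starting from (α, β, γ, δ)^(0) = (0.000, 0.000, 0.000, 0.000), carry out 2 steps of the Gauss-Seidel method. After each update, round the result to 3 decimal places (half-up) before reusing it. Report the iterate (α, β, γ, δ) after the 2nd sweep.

Iteration 1:
  α = (11 - (-4)·0.000 - (-4)·0.000 - (3)·0.000) / (13) = 0.846
  β = (-6 - (3)·0.846 - (1)·0.000 - (-2)·0.000) / (8) = -1.067
  γ = (12 - (2)·0.846 - (2)·-1.067 - (-3)·0.000) / (8) = 1.555
  δ = (-4 - (4)·0.846 - (4)·-1.067 - (-4)·1.555) / (14) = 0.222
Iteration 2:
  α = (11 - (-4)·-1.067 - (-4)·1.555 - (3)·0.222) / (13) = 0.945
  β = (-6 - (3)·0.945 - (1)·1.555 - (-2)·0.222) / (8) = -1.243
  γ = (12 - (2)·0.945 - (2)·-1.243 - (-3)·0.222) / (8) = 1.658
  δ = (-4 - (4)·0.945 - (4)·-1.243 - (-4)·1.658) / (14) = 0.273

(0.945, -1.243, 1.658, 0.273)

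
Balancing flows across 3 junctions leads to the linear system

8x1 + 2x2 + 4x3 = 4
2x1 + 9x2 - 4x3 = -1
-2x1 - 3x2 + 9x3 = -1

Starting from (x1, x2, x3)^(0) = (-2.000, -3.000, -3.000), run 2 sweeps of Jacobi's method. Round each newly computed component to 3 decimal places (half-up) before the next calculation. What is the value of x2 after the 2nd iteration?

-1.414

Iteration 1:
  x1 = (4 - (2)·-3.000 - (4)·-3.000) / (8) = 2.750
  x2 = (-1 - (2)·-2.000 - (-4)·-3.000) / (9) = -1.000
  x3 = (-1 - (-2)·-2.000 - (-3)·-3.000) / (9) = -1.556
Iteration 2:
  x1 = (4 - (2)·-1.000 - (4)·-1.556) / (8) = 1.528
  x2 = (-1 - (2)·2.750 - (-4)·-1.556) / (9) = -1.414
  x3 = (-1 - (-2)·2.750 - (-3)·-1.000) / (9) = 0.167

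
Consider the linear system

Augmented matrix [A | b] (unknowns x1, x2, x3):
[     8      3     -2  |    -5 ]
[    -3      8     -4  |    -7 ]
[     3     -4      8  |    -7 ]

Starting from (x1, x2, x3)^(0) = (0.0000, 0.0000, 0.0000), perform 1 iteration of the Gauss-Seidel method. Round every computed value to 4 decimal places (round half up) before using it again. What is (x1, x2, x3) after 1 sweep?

(-0.6250, -1.1094, -1.1953)

Iteration 1:
  x1 = (-5 - (3)·0.0000 - (-2)·0.0000) / (8) = -0.6250
  x2 = (-7 - (-3)·-0.6250 - (-4)·0.0000) / (8) = -1.1094
  x3 = (-7 - (3)·-0.6250 - (-4)·-1.1094) / (8) = -1.1953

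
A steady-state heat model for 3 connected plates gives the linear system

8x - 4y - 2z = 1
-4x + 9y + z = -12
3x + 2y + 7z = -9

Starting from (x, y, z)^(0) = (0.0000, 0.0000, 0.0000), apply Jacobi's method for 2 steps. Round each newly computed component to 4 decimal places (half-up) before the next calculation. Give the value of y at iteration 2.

Iteration 1:
  x = (1 - (-4)·0.0000 - (-2)·0.0000) / (8) = 0.1250
  y = (-12 - (-4)·0.0000 - (1)·0.0000) / (9) = -1.3333
  z = (-9 - (3)·0.0000 - (2)·0.0000) / (7) = -1.2857
Iteration 2:
  x = (1 - (-4)·-1.3333 - (-2)·-1.2857) / (8) = -0.8631
  y = (-12 - (-4)·0.1250 - (1)·-1.2857) / (9) = -1.1349
  z = (-9 - (3)·0.1250 - (2)·-1.3333) / (7) = -0.9583

-1.1349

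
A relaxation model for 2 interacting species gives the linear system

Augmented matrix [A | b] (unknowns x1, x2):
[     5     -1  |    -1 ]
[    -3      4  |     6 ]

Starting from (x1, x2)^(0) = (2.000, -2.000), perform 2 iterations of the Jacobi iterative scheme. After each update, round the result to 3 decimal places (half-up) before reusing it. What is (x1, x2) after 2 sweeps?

Iteration 1:
  x1 = (-1 - (-1)·-2.000) / (5) = -0.600
  x2 = (6 - (-3)·2.000) / (4) = 3.000
Iteration 2:
  x1 = (-1 - (-1)·3.000) / (5) = 0.400
  x2 = (6 - (-3)·-0.600) / (4) = 1.050

(0.400, 1.050)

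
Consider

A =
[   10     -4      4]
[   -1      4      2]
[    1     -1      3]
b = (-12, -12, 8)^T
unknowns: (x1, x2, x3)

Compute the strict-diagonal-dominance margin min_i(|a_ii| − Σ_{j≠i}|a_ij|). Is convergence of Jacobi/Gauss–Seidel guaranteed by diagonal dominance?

1

row 1: |10| − (4+4) = 2
row 2: |4| − (1+2) = 1
row 3: |3| − (1+1) = 1
minimum over rows = 1 → strictly diagonally dominant (convergence guaranteed)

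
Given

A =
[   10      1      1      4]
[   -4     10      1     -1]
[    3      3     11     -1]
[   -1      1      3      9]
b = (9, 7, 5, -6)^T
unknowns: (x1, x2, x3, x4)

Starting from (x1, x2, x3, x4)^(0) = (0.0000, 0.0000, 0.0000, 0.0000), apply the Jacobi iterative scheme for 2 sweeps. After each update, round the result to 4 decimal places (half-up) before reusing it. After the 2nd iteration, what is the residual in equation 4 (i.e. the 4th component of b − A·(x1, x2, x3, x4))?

1.3936

Iteration 1:
  x1 = (9 - (1)·0.0000 - (1)·0.0000 - (4)·0.0000) / (10) = 0.9000
  x2 = (7 - (-4)·0.0000 - (1)·0.0000 - (-1)·0.0000) / (10) = 0.7000
  x3 = (5 - (3)·0.0000 - (3)·0.0000 - (-1)·0.0000) / (11) = 0.4545
  x4 = (-6 - (-1)·0.0000 - (1)·0.0000 - (3)·0.0000) / (9) = -0.6667
Iteration 2:
  x1 = (9 - (1)·0.7000 - (1)·0.4545 - (4)·-0.6667) / (10) = 1.0512
  x2 = (7 - (-4)·0.9000 - (1)·0.4545 - (-1)·-0.6667) / (10) = 0.9479
  x3 = (5 - (3)·0.9000 - (3)·0.7000 - (-1)·-0.6667) / (11) = -0.0424
  x4 = (-6 - (-1)·0.9000 - (1)·0.7000 - (3)·0.4545) / (9) = -0.7959
Residual b − A·x = (0.7661, 0.9723, -1.3268, 1.3936)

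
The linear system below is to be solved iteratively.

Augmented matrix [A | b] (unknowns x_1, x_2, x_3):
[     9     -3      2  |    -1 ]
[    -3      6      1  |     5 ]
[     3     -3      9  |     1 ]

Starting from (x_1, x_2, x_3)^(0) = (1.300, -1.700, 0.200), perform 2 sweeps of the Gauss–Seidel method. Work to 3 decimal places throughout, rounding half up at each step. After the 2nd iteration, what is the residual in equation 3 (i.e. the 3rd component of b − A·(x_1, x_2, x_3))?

-0.002

Iteration 1:
  x_1 = (-1 - (-3)·-1.700 - (2)·0.200) / (9) = -0.722
  x_2 = (5 - (-3)·-0.722 - (1)·0.200) / (6) = 0.439
  x_3 = (1 - (3)·-0.722 - (-3)·0.439) / (9) = 0.498
Iteration 2:
  x_1 = (-1 - (-3)·0.439 - (2)·0.498) / (9) = -0.075
  x_2 = (5 - (-3)·-0.075 - (1)·0.498) / (6) = 0.713
  x_3 = (1 - (3)·-0.075 - (-3)·0.713) / (9) = 0.374
Residual b − A·x = (1.066, 0.123, -0.002)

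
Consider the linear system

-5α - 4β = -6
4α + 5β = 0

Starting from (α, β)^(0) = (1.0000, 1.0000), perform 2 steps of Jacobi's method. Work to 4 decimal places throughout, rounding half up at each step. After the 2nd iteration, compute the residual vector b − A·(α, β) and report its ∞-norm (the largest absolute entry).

Iteration 1:
  α = (-6 - (-4)·1.0000) / (-5) = 0.4000
  β = (0 - (4)·1.0000) / (5) = -0.8000
Iteration 2:
  α = (-6 - (-4)·-0.8000) / (-5) = 1.8400
  β = (0 - (4)·0.4000) / (5) = -0.3200
Residual b − A·x = (1.9200, -5.7600); ∞-norm = 5.7600

5.7600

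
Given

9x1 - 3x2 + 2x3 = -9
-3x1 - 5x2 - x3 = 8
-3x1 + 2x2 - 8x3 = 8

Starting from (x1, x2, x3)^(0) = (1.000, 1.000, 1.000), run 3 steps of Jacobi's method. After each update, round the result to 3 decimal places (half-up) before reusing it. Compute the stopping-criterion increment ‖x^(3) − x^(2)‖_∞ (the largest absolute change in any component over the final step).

0.638

Iteration 1:
  x1 = (-9 - (-3)·1.000 - (2)·1.000) / (9) = -0.889
  x2 = (8 - (-3)·1.000 - (-1)·1.000) / (-5) = -2.400
  x3 = (8 - (-3)·1.000 - (2)·1.000) / (-8) = -1.125
Iteration 2:
  x1 = (-9 - (-3)·-2.400 - (2)·-1.125) / (9) = -1.550
  x2 = (8 - (-3)·-0.889 - (-1)·-1.125) / (-5) = -0.842
  x3 = (8 - (-3)·-0.889 - (2)·-2.400) / (-8) = -1.267
Iteration 3:
  x1 = (-9 - (-3)·-0.842 - (2)·-1.267) / (9) = -0.999
  x2 = (8 - (-3)·-1.550 - (-1)·-1.267) / (-5) = -0.417
  x3 = (8 - (-3)·-1.550 - (2)·-0.842) / (-8) = -0.629
Change: (0.551, 0.425, 0.638) → max |·| = 0.638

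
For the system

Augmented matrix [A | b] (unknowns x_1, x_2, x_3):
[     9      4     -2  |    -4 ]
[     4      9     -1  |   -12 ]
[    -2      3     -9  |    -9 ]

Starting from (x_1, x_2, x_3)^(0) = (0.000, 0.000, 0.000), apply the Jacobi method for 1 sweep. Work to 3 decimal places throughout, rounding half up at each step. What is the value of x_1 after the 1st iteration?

-0.444

Iteration 1:
  x_1 = (-4 - (4)·0.000 - (-2)·0.000) / (9) = -0.444
  x_2 = (-12 - (4)·0.000 - (-1)·0.000) / (9) = -1.333
  x_3 = (-9 - (-2)·0.000 - (3)·0.000) / (-9) = 1.000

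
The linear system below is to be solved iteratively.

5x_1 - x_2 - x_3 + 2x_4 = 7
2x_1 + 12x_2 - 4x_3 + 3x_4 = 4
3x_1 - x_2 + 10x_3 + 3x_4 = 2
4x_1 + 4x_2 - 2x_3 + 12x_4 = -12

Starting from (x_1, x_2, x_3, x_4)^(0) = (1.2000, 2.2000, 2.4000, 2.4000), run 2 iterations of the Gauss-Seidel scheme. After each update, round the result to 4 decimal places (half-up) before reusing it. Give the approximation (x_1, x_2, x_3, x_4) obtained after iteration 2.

(1.9639, 0.1332, 0.1357, -1.6764)

Iteration 1:
  x_1 = (7 - (-1)·2.2000 - (-1)·2.4000 - (2)·2.4000) / (5) = 1.3600
  x_2 = (4 - (2)·1.3600 - (-4)·2.4000 - (3)·2.4000) / (12) = 0.3067
  x_3 = (2 - (3)·1.3600 - (-1)·0.3067 - (3)·2.4000) / (10) = -0.8973
  x_4 = (-12 - (4)·1.3600 - (4)·0.3067 - (-2)·-0.8973) / (12) = -1.7051
Iteration 2:
  x_1 = (7 - (-1)·0.3067 - (-1)·-0.8973 - (2)·-1.7051) / (5) = 1.9639
  x_2 = (4 - (2)·1.9639 - (-4)·-0.8973 - (3)·-1.7051) / (12) = 0.1332
  x_3 = (2 - (3)·1.9639 - (-1)·0.1332 - (3)·-1.7051) / (10) = 0.1357
  x_4 = (-12 - (4)·1.9639 - (4)·0.1332 - (-2)·0.1357) / (12) = -1.6764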